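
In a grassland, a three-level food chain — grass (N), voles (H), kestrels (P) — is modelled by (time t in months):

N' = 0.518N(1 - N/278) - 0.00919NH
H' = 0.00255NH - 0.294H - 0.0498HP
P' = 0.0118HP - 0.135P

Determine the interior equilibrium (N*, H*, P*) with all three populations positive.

N* ≈ 222, H* ≈ 11.4, P* ≈ 5.44

From dP/dt = 0: 0.0118H* = 0.135, so H* = 11.4.
From dN/dt = 0: 0.518(1 - N*/278) = 0.00919·11.4, giving N* = 278·(1 - 0.203) = 222.
From dH/dt = 0: 0.00255·222 - 0.294 = 0.0498P*, so P* = 0.271/0.0498 = 5.44.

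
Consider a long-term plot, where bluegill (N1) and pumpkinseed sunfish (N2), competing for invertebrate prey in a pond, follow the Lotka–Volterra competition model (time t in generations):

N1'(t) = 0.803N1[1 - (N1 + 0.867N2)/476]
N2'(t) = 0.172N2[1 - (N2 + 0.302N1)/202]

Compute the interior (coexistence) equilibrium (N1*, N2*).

Setting both brackets to zero gives the nullclines N1 + 0.867N2 = 476 and 0.302N1 + N2 = 202.
Substituting N2 = 202 - 0.302N1 into the first: N1(1 - 0.867·0.302) = 476 - 0.867·202.
So N1* = 301/0.738 = 408, and then N2* = 202 - 0.302·408 = 78.9.

N1* ≈ 408, N2* ≈ 78.9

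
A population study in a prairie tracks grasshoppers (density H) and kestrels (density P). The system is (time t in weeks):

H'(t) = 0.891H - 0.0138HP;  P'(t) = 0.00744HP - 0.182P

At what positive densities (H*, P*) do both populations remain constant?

H* ≈ 24.5, P* ≈ 64.6

Set dP/dt = 0 with P > 0: 0.00744H - 0.182 = 0, so H* = 0.182/0.00744 = 24.5.
Set dH/dt = 0 with H > 0: 0.891 - 0.0138P = 0, so P* = 0.891/0.0138 = 64.6.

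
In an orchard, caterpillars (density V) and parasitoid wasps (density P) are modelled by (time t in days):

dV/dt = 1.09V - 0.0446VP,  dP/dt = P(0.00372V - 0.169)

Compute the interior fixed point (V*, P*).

Set dP/dt = 0 with P > 0: 0.00372V - 0.169 = 0, so V* = 0.169/0.00372 = 45.4.
Set dV/dt = 0 with V > 0: 1.09 - 0.0446P = 0, so P* = 1.09/0.0446 = 24.4.

V* ≈ 45.4, P* ≈ 24.4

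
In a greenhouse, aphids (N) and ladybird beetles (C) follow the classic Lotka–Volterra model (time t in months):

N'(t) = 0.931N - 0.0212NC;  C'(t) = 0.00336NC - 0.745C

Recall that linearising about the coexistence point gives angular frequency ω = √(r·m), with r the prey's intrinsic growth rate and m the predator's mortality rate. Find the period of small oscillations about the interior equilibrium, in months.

T ≈ 7.54 months

Here r = 0.931 and m = 0.745, so r·m = 0.694.
ω = √0.694 = 0.833 per month, hence T = 2π/ω ≈ 7.54 months.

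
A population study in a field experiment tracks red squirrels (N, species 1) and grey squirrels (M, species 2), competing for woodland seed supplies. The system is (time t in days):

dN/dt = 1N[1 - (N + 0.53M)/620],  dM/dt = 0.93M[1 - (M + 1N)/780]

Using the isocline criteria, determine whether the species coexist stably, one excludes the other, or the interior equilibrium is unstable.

stable coexistence

Compare the nullcline intercepts: K1/α12 = 620/0.53 = 1170 > K2 = 780; K2/α21 = 780/1 = 780 > K1 = 620.
Since both inequalities hold, each species can invade when rare, so the interior equilibrium is stable.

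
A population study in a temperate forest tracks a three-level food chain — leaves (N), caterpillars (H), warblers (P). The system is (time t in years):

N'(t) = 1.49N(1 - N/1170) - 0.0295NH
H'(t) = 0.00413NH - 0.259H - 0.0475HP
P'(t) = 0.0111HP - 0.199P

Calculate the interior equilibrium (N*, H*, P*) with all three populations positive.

N* ≈ 755, H* ≈ 17.9, P* ≈ 60.2

From dP/dt = 0: 0.0111H* = 0.199, so H* = 17.9.
From dN/dt = 0: 1.49(1 - N*/1170) = 0.0295·17.9, giving N* = 1170·(1 - 0.355) = 755.
From dH/dt = 0: 0.00413·755 - 0.259 = 0.0475P*, so P* = 2.86/0.0475 = 60.2.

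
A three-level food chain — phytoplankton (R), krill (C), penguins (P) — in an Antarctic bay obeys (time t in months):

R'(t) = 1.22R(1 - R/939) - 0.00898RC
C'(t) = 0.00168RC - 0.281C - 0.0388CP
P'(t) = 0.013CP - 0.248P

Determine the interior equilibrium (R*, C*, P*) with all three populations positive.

From dP/dt = 0: 0.013C* = 0.248, so C* = 19.1.
From dR/dt = 0: 1.22(1 - R*/939) = 0.00898·19.1, giving R* = 939·(1 - 0.14) = 807.
From dC/dt = 0: 0.00168·807 - 0.281 = 0.0388P*, so P* = 1.08/0.0388 = 27.7.

R* ≈ 807, C* ≈ 19.1, P* ≈ 27.7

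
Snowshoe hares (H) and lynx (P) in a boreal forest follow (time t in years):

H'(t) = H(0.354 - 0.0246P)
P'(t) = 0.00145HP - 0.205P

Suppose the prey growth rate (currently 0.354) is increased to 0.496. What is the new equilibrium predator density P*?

P* ≈ 20.2

At the interior fixed point, setting dH/dt = 0 with H > 0 fixes P* = (prey growth rate)/(HP coefficient) — independent of the other coefficients.
With the change, P* = 0.496/0.0246 = 20.2; it rises from 14.4.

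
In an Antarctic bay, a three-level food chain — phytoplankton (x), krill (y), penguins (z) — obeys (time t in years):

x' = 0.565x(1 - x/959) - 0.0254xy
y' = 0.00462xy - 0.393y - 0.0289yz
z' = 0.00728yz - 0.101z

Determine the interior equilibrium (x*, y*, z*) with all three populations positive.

x* ≈ 361, y* ≈ 13.9, z* ≈ 44.1

From dz/dt = 0: 0.00728y* = 0.101, so y* = 13.9.
From dx/dt = 0: 0.565(1 - x*/959) = 0.0254·13.9, giving x* = 959·(1 - 0.624) = 361.
From dy/dt = 0: 0.00462·361 - 0.393 = 0.0289z*, so z* = 1.27/0.0289 = 44.1.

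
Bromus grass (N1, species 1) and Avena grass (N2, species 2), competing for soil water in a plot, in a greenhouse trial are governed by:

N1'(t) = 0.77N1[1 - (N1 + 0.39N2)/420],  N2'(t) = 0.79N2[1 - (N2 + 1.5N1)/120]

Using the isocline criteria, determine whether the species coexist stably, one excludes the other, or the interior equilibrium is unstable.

species 1 excludes species 2

Compare the nullcline intercepts: K1/α12 = 420/0.39 = 1080 > K2 = 120; K2/α21 = 120/1.5 = 80 < K1 = 420.
Since the inequalities point opposite ways, species 1 can invade but species 2 cannot.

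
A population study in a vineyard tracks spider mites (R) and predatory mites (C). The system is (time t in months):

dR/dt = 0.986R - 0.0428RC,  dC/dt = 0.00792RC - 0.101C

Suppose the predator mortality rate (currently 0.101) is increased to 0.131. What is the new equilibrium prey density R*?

At the interior fixed point, setting dC/dt = 0 with C > 0 fixes R* = (predator death rate)/(RC coefficient) — independent of the other coefficients.
With the change, R* = 0.131/0.00792 = 16.5; it rises from 12.8.

R* ≈ 16.5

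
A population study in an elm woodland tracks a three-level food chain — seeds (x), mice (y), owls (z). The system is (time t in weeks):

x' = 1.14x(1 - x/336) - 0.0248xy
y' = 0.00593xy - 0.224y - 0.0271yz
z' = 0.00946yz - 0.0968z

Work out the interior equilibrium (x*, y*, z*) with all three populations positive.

x* ≈ 261, y* ≈ 10.2, z* ≈ 48.9

From dz/dt = 0: 0.00946y* = 0.0968, so y* = 10.2.
From dx/dt = 0: 1.14(1 - x*/336) = 0.0248·10.2, giving x* = 336·(1 - 0.223) = 261.
From dy/dt = 0: 0.00593·261 - 0.224 = 0.0271z*, so z* = 1.32/0.0271 = 48.9.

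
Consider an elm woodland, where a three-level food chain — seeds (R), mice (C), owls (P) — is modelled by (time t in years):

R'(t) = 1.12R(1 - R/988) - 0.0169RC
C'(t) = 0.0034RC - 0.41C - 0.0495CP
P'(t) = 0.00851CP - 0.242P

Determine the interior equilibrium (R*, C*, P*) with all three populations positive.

From dP/dt = 0: 0.00851C* = 0.242, so C* = 28.4.
From dR/dt = 0: 1.12(1 - R*/988) = 0.0169·28.4, giving R* = 988·(1 - 0.429) = 564.
From dC/dt = 0: 0.0034·564 - 0.41 = 0.0495P*, so P* = 1.51/0.0495 = 30.5.

R* ≈ 564, C* ≈ 28.4, P* ≈ 30.5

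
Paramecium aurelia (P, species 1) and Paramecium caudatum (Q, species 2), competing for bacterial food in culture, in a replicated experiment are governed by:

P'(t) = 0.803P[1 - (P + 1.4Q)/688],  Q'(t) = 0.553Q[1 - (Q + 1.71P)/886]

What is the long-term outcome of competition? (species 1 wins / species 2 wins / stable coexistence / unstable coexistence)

unstable coexistence (outcome depends on initial conditions)

Compare the nullcline intercepts: K1/α12 = 688/1.4 = 491 < K2 = 886; K2/α21 = 886/1.71 = 518 < K1 = 688.
Since both are reversed, neither can invade when rare; the interior point is a saddle.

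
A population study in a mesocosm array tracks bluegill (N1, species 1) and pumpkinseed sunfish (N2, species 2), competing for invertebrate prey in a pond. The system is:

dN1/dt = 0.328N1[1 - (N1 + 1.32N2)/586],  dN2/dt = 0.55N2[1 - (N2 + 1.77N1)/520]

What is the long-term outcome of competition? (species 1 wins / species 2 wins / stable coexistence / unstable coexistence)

Compare the nullcline intercepts: K1/α12 = 586/1.32 = 444 < K2 = 520; K2/α21 = 520/1.77 = 294 < K1 = 586.
Since both are reversed, neither can invade when rare; the interior point is a saddle.

unstable coexistence (outcome depends on initial conditions)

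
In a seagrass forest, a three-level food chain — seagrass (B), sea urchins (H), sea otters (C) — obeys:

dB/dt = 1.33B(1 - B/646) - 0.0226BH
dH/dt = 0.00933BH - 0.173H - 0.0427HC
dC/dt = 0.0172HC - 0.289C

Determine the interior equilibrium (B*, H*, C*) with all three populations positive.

From dC/dt = 0: 0.0172H* = 0.289, so H* = 16.8.
From dB/dt = 0: 1.33(1 - B*/646) = 0.0226·16.8, giving B* = 646·(1 - 0.286) = 462.
From dH/dt = 0: 0.00933·462 - 0.173 = 0.0427C*, so C* = 4.13/0.0427 = 96.8.

B* ≈ 462, H* ≈ 16.8, C* ≈ 96.8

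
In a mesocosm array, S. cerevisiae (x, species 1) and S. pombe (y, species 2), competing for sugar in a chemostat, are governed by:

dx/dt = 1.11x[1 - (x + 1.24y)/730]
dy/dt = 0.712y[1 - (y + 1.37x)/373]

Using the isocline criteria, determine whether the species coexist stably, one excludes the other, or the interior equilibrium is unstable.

species 1 excludes species 2

Compare the nullcline intercepts: K1/α12 = 730/1.24 = 589 > K2 = 373; K2/α21 = 373/1.37 = 272 < K1 = 730.
Since the inequalities point opposite ways, species 1 can invade but species 2 cannot.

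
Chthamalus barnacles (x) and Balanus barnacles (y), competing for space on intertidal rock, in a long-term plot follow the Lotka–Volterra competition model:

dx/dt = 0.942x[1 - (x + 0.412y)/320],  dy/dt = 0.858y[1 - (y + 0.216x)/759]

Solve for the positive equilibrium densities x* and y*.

x* ≈ 8, y* ≈ 757

Setting both brackets to zero gives the nullclines x + 0.412y = 320 and 0.216x + y = 759.
Substituting y = 759 - 0.216x into the first: x(1 - 0.412·0.216) = 320 - 0.412·759.
So x* = 7.29/0.911 = 8, and then y* = 759 - 0.216·8 = 757.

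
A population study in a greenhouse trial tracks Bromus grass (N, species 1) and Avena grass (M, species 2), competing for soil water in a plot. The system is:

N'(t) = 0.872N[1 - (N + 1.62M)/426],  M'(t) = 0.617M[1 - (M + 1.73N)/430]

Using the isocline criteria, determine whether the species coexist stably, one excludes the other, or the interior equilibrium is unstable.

Compare the nullcline intercepts: K1/α12 = 426/1.62 = 263 < K2 = 430; K2/α21 = 430/1.73 = 249 < K1 = 426.
Since both are reversed, neither can invade when rare; the interior point is a saddle.

unstable coexistence (outcome depends on initial conditions)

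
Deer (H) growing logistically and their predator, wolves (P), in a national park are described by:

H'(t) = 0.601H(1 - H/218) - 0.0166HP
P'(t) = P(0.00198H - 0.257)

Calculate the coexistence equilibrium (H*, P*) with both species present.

From dP/dt = 0 with P > 0: 0.00198H* = 0.257, so H* = 130.
Substitute into dH/dt = 0: 0.601(1 - 130/218) = 0.0166P*.
The bracket is 0.405, giving P* = 0.243/0.0166 = 14.6.

H* ≈ 130, P* ≈ 14.6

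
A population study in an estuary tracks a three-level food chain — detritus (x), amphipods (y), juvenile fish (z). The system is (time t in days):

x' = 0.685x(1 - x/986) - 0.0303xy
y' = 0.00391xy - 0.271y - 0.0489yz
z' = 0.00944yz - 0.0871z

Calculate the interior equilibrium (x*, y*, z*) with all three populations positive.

From dz/dt = 0: 0.00944y* = 0.0871, so y* = 9.23.
From dx/dt = 0: 0.685(1 - x*/986) = 0.0303·9.23, giving x* = 986·(1 - 0.408) = 584.
From dy/dt = 0: 0.00391·584 - 0.271 = 0.0489z*, so z* = 2.01/0.0489 = 41.1.

x* ≈ 584, y* ≈ 9.23, z* ≈ 41.1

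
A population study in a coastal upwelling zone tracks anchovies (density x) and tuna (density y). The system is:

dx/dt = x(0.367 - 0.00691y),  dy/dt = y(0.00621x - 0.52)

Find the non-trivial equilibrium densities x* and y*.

Set dy/dt = 0 with y > 0: 0.00621x - 0.52 = 0, so x* = 0.52/0.00621 = 83.7.
Set dx/dt = 0 with x > 0: 0.367 - 0.00691y = 0, so y* = 0.367/0.00691 = 53.1.

x* ≈ 83.7, y* ≈ 53.1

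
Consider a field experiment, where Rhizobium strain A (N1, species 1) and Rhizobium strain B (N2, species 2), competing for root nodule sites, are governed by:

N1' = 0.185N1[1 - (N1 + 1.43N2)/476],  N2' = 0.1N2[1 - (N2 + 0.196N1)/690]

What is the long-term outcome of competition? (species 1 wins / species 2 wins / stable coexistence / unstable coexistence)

Compare the nullcline intercepts: K1/α12 = 476/1.43 = 333 < K2 = 690; K2/α21 = 690/0.196 = 3520 > K1 = 476.
Since the inequalities point opposite ways, species 2 can invade but species 1 cannot.

species 2 excludes species 1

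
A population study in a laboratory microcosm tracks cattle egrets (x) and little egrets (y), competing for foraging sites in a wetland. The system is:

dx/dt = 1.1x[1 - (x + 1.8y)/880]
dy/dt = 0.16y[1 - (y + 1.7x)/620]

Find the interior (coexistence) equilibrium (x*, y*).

Setting both brackets to zero gives the nullclines x + 1.8y = 880 and 1.7x + y = 620.
Substituting y = 620 - 1.7x into the first: x(1 - 1.8·1.7) = 880 - 1.8·620.
So x* = -236/-2.06 = 115, and then y* = 620 - 1.7·115 = 425.

x* ≈ 115, y* ≈ 425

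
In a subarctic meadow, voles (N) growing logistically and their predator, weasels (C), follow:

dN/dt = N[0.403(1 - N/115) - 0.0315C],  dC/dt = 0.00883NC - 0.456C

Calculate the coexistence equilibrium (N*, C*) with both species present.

From dC/dt = 0 with C > 0: 0.00883N* = 0.456, so N* = 51.6.
Substitute into dN/dt = 0: 0.403(1 - 51.6/115) = 0.0315C*.
The bracket is 0.551, giving C* = 0.222/0.0315 = 7.05.

N* ≈ 51.6, C* ≈ 7.05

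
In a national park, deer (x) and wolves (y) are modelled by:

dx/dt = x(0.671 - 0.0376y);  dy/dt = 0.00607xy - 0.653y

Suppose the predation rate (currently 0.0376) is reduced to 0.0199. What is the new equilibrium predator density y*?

y* ≈ 33.7

At the interior fixed point, setting dx/dt = 0 with x > 0 fixes y* = (prey growth rate)/(xy coefficient) — independent of the other coefficients.
With the change, y* = 0.671/0.0199 = 33.7; it rises from 17.8.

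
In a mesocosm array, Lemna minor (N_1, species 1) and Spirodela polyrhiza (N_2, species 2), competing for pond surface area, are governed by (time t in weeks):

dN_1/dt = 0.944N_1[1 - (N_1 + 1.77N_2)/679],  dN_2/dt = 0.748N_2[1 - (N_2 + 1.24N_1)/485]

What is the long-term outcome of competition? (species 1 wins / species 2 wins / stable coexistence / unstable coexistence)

Compare the nullcline intercepts: K1/α12 = 679/1.77 = 384 < K2 = 485; K2/α21 = 485/1.24 = 391 < K1 = 679.
Since both are reversed, neither can invade when rare; the interior point is a saddle.

unstable coexistence (outcome depends on initial conditions)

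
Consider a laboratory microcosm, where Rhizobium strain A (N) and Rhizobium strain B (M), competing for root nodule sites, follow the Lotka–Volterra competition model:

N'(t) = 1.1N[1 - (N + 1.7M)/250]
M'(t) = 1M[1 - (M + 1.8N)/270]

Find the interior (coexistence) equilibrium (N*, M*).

Setting both brackets to zero gives the nullclines N + 1.7M = 250 and 1.8N + M = 270.
Substituting M = 270 - 1.8N into the first: N(1 - 1.7·1.8) = 250 - 1.7·270.
So N* = -209/-2.06 = 101, and then M* = 270 - 1.8·101 = 87.4.

N* ≈ 101, M* ≈ 87.4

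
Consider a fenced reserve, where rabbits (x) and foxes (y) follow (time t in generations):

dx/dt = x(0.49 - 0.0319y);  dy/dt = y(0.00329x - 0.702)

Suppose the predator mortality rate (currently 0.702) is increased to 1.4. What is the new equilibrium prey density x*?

x* ≈ 426

At the interior fixed point, setting dy/dt = 0 with y > 0 fixes x* = (predator death rate)/(xy coefficient) — independent of the other coefficients.
With the change, x* = 1.4/0.00329 = 426; it rises from 213.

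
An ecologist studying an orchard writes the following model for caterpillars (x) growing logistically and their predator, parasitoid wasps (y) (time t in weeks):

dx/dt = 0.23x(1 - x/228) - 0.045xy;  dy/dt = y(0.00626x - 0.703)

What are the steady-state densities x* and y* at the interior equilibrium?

x* ≈ 112, y* ≈ 2.59

From dy/dt = 0 with y > 0: 0.00626x* = 0.703, so x* = 112.
Substitute into dx/dt = 0: 0.23(1 - 112/228) = 0.045y*.
The bracket is 0.507, giving y* = 0.117/0.045 = 2.59.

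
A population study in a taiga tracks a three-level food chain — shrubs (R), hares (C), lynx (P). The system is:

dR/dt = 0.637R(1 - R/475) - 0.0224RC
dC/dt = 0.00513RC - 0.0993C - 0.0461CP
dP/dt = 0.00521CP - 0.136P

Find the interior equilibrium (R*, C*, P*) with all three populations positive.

R* ≈ 39, C* ≈ 26.1, P* ≈ 2.18

From dP/dt = 0: 0.00521C* = 0.136, so C* = 26.1.
From dR/dt = 0: 0.637(1 - R*/475) = 0.0224·26.1, giving R* = 475·(1 - 0.918) = 39.
From dC/dt = 0: 0.00513·39 - 0.0993 = 0.0461P*, so P* = 0.101/0.0461 = 2.18.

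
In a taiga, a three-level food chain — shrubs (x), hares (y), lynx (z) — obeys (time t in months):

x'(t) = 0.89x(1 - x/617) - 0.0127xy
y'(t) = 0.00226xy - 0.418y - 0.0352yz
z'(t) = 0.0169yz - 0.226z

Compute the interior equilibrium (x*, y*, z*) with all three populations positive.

From dz/dt = 0: 0.0169y* = 0.226, so y* = 13.4.
From dx/dt = 0: 0.89(1 - x*/617) = 0.0127·13.4, giving x* = 617·(1 - 0.191) = 499.
From dy/dt = 0: 0.00226·499 - 0.418 = 0.0352z*, so z* = 0.71/0.0352 = 20.2.

x* ≈ 499, y* ≈ 13.4, z* ≈ 20.2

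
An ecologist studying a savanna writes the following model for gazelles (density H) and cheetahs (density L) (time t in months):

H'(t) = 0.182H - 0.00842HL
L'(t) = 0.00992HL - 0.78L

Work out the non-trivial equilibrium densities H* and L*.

Set dL/dt = 0 with L > 0: 0.00992H - 0.78 = 0, so H* = 0.78/0.00992 = 78.6.
Set dH/dt = 0 with H > 0: 0.182 - 0.00842L = 0, so L* = 0.182/0.00842 = 21.6.

H* ≈ 78.6, L* ≈ 21.6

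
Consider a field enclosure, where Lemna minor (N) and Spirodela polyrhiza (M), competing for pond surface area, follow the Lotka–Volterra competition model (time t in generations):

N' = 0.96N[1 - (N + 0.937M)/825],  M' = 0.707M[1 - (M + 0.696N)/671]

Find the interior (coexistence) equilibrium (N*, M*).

N* ≈ 564, M* ≈ 278

Setting both brackets to zero gives the nullclines N + 0.937M = 825 and 0.696N + M = 671.
Substituting M = 671 - 0.696N into the first: N(1 - 0.937·0.696) = 825 - 0.937·671.
So N* = 196/0.348 = 564, and then M* = 671 - 0.696·564 = 278.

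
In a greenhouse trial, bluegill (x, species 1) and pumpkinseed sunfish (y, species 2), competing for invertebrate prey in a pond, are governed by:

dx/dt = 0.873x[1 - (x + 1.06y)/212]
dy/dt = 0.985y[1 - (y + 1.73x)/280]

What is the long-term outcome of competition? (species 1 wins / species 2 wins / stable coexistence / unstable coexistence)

unstable coexistence (outcome depends on initial conditions)

Compare the nullcline intercepts: K1/α12 = 212/1.06 = 200 < K2 = 280; K2/α21 = 280/1.73 = 162 < K1 = 212.
Since both are reversed, neither can invade when rare; the interior point is a saddle.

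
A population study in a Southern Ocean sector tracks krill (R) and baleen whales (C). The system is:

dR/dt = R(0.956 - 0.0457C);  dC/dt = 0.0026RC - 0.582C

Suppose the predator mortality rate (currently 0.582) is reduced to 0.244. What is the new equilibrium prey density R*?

R* ≈ 93.8

At the interior fixed point, setting dC/dt = 0 with C > 0 fixes R* = (predator death rate)/(RC coefficient) — independent of the other coefficients.
With the change, R* = 0.244/0.0026 = 93.8; it falls from 224.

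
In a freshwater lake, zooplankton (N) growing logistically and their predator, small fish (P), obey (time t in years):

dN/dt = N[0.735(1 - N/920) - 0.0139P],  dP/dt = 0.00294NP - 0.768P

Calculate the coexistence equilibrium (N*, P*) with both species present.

From dP/dt = 0 with P > 0: 0.00294N* = 0.768, so N* = 261.
Substitute into dN/dt = 0: 0.735(1 - 261/920) = 0.0139P*.
The bracket is 0.716, giving P* = 0.526/0.0139 = 37.9.

N* ≈ 261, P* ≈ 37.9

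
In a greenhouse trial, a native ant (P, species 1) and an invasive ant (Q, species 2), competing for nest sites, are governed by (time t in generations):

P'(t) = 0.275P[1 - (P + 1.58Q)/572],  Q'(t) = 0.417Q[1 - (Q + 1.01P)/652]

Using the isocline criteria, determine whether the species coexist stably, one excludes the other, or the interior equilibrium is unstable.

Compare the nullcline intercepts: K1/α12 = 572/1.58 = 362 < K2 = 652; K2/α21 = 652/1.01 = 646 > K1 = 572.
Since the inequalities point opposite ways, species 2 can invade but species 1 cannot.

species 2 excludes species 1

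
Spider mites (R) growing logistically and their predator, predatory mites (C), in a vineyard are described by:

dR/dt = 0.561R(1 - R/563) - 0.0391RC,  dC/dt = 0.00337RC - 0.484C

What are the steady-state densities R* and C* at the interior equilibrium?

From dC/dt = 0 with C > 0: 0.00337R* = 0.484, so R* = 144.
Substitute into dR/dt = 0: 0.561(1 - 144/563) = 0.0391C*.
The bracket is 0.745, giving C* = 0.418/0.0391 = 10.7.

R* ≈ 144, C* ≈ 10.7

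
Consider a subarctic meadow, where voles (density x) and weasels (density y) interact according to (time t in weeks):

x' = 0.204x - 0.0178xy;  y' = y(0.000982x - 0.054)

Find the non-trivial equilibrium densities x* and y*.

Set dy/dt = 0 with y > 0: 0.000982x - 0.054 = 0, so x* = 0.054/0.000982 = 55.
Set dx/dt = 0 with x > 0: 0.204 - 0.0178y = 0, so y* = 0.204/0.0178 = 11.5.

x* ≈ 55, y* ≈ 11.5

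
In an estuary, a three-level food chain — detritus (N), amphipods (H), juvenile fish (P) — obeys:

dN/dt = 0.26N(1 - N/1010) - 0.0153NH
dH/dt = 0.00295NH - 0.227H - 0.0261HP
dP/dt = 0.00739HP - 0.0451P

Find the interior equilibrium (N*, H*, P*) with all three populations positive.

From dP/dt = 0: 0.00739H* = 0.0451, so H* = 6.1.
From dN/dt = 0: 0.26(1 - N*/1010) = 0.0153·6.1, giving N* = 1010·(1 - 0.359) = 647.
From dH/dt = 0: 0.00295·647 - 0.227 = 0.0261P*, so P* = 1.68/0.0261 = 64.5.

N* ≈ 647, H* ≈ 6.1, P* ≈ 64.5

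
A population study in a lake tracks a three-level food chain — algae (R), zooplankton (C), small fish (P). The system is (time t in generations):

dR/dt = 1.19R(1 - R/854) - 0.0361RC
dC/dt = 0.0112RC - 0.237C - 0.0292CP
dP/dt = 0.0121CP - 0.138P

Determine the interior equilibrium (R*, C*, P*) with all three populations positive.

R* ≈ 559, C* ≈ 11.4, P* ≈ 206

From dP/dt = 0: 0.0121C* = 0.138, so C* = 11.4.
From dR/dt = 0: 1.19(1 - R*/854) = 0.0361·11.4, giving R* = 854·(1 - 0.346) = 559.
From dC/dt = 0: 0.0112·559 - 0.237 = 0.0292P*, so P* = 6.02/0.0292 = 206.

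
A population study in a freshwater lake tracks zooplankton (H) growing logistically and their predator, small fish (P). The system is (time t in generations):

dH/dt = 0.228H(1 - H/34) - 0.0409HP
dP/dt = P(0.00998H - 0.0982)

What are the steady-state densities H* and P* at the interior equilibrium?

From dP/dt = 0 with P > 0: 0.00998H* = 0.0982, so H* = 9.84.
Substitute into dH/dt = 0: 0.228(1 - 9.84/34) = 0.0409P*.
The bracket is 0.711, giving P* = 0.162/0.0409 = 3.96.

H* ≈ 9.84, P* ≈ 3.96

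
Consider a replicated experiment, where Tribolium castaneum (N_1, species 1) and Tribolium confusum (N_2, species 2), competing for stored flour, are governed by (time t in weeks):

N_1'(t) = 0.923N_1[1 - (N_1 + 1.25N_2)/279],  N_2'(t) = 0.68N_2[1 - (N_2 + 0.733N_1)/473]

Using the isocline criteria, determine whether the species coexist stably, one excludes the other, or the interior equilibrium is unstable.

Compare the nullcline intercepts: K1/α12 = 279/1.25 = 223 < K2 = 473; K2/α21 = 473/0.733 = 645 > K1 = 279.
Since the inequalities point opposite ways, species 2 can invade but species 1 cannot.

species 2 excludes species 1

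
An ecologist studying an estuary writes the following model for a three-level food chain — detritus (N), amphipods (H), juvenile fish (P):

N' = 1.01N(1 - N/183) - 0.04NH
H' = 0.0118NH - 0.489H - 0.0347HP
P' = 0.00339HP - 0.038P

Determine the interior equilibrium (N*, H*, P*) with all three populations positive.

N* ≈ 102, H* ≈ 11.2, P* ≈ 20.5

From dP/dt = 0: 0.00339H* = 0.038, so H* = 11.2.
From dN/dt = 0: 1.01(1 - N*/183) = 0.04·11.2, giving N* = 183·(1 - 0.444) = 102.
From dH/dt = 0: 0.0118·102 - 0.489 = 0.0347P*, so P* = 0.712/0.0347 = 20.5.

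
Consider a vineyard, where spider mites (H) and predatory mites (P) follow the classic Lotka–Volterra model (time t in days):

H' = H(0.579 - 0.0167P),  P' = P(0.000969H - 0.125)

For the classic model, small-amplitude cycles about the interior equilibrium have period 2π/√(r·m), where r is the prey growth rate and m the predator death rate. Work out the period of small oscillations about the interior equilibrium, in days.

Here r = 0.579 and m = 0.125, so r·m = 0.0724.
ω = √0.0724 = 0.269 per day, hence T = 2π/ω ≈ 23.4 days.

T ≈ 23.4 days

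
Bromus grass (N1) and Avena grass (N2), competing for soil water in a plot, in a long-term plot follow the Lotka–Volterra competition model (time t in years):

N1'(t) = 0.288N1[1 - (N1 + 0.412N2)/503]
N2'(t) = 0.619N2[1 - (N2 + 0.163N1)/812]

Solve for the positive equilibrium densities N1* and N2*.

Setting both brackets to zero gives the nullclines N1 + 0.412N2 = 503 and 0.163N1 + N2 = 812.
Substituting N2 = 812 - 0.163N1 into the first: N1(1 - 0.412·0.163) = 503 - 0.412·812.
So N1* = 168/0.933 = 181, and then N2* = 812 - 0.163·181 = 783.

N1* ≈ 181, N2* ≈ 783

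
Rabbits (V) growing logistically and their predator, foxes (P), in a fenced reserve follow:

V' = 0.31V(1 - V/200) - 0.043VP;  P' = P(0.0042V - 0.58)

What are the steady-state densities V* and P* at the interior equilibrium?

V* ≈ 138, P* ≈ 2.23

From dP/dt = 0 with P > 0: 0.0042V* = 0.58, so V* = 138.
Substitute into dV/dt = 0: 0.31(1 - 138/200) = 0.043P*.
The bracket is 0.31, giving P* = 0.096/0.043 = 2.23.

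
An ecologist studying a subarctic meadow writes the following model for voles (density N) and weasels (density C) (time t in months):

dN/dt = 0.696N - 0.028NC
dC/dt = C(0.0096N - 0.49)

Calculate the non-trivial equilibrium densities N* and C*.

Set dC/dt = 0 with C > 0: 0.0096N - 0.49 = 0, so N* = 0.49/0.0096 = 51.
Set dN/dt = 0 with N > 0: 0.696 - 0.028C = 0, so C* = 0.696/0.028 = 24.9.

N* ≈ 51, C* ≈ 24.9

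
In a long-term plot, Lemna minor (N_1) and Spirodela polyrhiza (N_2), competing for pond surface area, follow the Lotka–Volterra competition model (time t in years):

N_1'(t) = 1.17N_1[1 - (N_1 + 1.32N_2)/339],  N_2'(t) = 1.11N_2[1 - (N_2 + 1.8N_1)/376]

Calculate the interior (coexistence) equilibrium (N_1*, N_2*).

Setting both brackets to zero gives the nullclines N_1 + 1.32N_2 = 339 and 1.8N_1 + N_2 = 376.
Substituting N_2 = 376 - 1.8N_1 into the first: N_1(1 - 1.32·1.8) = 339 - 1.32·376.
So N_1* = -157/-1.38 = 114, and then N_2* = 376 - 1.8·114 = 170.

N_1* ≈ 114, N_2* ≈ 170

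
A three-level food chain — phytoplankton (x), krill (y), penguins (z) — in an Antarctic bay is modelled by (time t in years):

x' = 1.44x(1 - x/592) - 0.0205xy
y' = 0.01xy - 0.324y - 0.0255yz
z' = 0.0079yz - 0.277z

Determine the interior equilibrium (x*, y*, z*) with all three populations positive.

x* ≈ 296, y* ≈ 35.1, z* ≈ 104

From dz/dt = 0: 0.0079y* = 0.277, so y* = 35.1.
From dx/dt = 0: 1.44(1 - x*/592) = 0.0205·35.1, giving x* = 592·(1 - 0.499) = 296.
From dy/dt = 0: 0.01·296 - 0.324 = 0.0255z*, so z* = 2.64/0.0255 = 104.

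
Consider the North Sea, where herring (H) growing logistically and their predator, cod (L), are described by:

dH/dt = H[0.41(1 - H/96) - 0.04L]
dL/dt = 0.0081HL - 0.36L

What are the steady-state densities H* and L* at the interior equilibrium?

H* ≈ 44.4, L* ≈ 5.5

From dL/dt = 0 with L > 0: 0.0081H* = 0.36, so H* = 44.4.
Substitute into dH/dt = 0: 0.41(1 - 44.4/96) = 0.04L*.
The bracket is 0.537, giving L* = 0.22/0.04 = 5.5.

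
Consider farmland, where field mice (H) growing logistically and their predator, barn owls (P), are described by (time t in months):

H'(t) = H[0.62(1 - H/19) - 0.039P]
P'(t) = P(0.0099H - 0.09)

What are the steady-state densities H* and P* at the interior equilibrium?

H* ≈ 9.09, P* ≈ 8.29

From dP/dt = 0 with P > 0: 0.0099H* = 0.09, so H* = 9.09.
Substitute into dH/dt = 0: 0.62(1 - 9.09/19) = 0.039P*.
The bracket is 0.522, giving P* = 0.323/0.039 = 8.29.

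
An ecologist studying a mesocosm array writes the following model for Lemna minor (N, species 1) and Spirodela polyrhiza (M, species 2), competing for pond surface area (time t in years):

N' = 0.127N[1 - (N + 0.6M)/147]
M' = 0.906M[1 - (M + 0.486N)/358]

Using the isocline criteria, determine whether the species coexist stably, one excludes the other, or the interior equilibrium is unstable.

species 2 excludes species 1

Compare the nullcline intercepts: K1/α12 = 147/0.6 = 245 < K2 = 358; K2/α21 = 358/0.486 = 737 > K1 = 147.
Since the inequalities point opposite ways, species 2 can invade but species 1 cannot.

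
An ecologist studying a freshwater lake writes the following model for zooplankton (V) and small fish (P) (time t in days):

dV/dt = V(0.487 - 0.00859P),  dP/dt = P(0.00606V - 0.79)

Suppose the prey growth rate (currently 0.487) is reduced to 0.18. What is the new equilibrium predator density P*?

P* ≈ 21

At the interior fixed point, setting dV/dt = 0 with V > 0 fixes P* = (prey growth rate)/(VP coefficient) — independent of the other coefficients.
With the change, P* = 0.18/0.00859 = 21; it falls from 56.7.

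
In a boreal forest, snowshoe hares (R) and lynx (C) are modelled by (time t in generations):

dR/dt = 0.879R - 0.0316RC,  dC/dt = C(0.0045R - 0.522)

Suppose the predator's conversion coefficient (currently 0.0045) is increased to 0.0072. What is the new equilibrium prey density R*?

R* ≈ 72.5

At the interior fixed point, setting dC/dt = 0 with C > 0 fixes R* = (predator death rate)/(RC coefficient) — independent of the other coefficients.
With the change, R* = 0.522/0.0072 = 72.5; it falls from 116.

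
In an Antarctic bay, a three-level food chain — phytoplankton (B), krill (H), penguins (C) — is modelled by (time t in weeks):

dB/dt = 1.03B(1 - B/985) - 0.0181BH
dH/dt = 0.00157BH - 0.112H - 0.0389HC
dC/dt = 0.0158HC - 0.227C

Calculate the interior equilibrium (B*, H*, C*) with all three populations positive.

From dC/dt = 0: 0.0158H* = 0.227, so H* = 14.4.
From dB/dt = 0: 1.03(1 - B*/985) = 0.0181·14.4, giving B* = 985·(1 - 0.252) = 736.
From dH/dt = 0: 0.00157·736 - 0.112 = 0.0389C*, so C* = 1.04/0.0389 = 26.8.

B* ≈ 736, H* ≈ 14.4, C* ≈ 26.8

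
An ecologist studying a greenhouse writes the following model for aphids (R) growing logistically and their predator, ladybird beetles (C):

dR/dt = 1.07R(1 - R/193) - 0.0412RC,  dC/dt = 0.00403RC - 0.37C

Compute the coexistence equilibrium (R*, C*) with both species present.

From dC/dt = 0 with C > 0: 0.00403R* = 0.37, so R* = 91.8.
Substitute into dR/dt = 0: 1.07(1 - 91.8/193) = 0.0412C*.
The bracket is 0.524, giving C* = 0.561/0.0412 = 13.6.

R* ≈ 91.8, C* ≈ 13.6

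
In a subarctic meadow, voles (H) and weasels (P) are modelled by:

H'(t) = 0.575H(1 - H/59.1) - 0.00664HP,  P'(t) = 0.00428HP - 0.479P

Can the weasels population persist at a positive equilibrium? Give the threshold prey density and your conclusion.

Threshold H = 112; K < 112, so no, the predator goes extinct.

The predator equation gives dP/dt > 0 only when H > 0.479/0.00428 = 112.
Without the predator, H → K = 59.1. Since 59.1 < 112, the predator cannot invade.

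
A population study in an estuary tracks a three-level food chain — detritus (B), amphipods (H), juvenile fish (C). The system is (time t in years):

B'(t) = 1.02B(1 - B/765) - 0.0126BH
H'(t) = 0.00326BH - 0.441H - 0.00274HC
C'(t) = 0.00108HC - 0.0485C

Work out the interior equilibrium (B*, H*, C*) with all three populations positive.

From dC/dt = 0: 0.00108H* = 0.0485, so H* = 44.9.
From dB/dt = 0: 1.02(1 - B*/765) = 0.0126·44.9, giving B* = 765·(1 - 0.555) = 341.
From dH/dt = 0: 0.00326·341 - 0.441 = 0.00274C*, so C* = 0.669/0.00274 = 244.

B* ≈ 341, H* ≈ 44.9, C* ≈ 244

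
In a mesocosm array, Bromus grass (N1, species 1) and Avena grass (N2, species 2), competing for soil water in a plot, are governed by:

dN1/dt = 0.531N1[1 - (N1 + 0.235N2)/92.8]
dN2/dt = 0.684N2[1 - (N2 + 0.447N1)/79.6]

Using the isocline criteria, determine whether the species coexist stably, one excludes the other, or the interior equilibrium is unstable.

stable coexistence

Compare the nullcline intercepts: K1/α12 = 92.8/0.235 = 395 > K2 = 79.6; K2/α21 = 79.6/0.447 = 178 > K1 = 92.8.
Since both inequalities hold, each species can invade when rare, so the interior equilibrium is stable.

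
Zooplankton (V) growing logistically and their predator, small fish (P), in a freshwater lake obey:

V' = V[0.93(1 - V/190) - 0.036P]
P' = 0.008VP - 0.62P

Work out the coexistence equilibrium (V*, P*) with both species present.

From dP/dt = 0 with P > 0: 0.008V* = 0.62, so V* = 77.5.
Substitute into dV/dt = 0: 0.93(1 - 77.5/190) = 0.036P*.
The bracket is 0.592, giving P* = 0.551/0.036 = 15.3.

V* ≈ 77.5, P* ≈ 15.3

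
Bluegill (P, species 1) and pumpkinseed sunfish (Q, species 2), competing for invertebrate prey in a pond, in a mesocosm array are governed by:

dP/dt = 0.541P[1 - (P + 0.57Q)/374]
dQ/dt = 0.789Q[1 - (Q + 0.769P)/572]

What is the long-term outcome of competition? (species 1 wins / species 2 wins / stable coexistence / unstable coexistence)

Compare the nullcline intercepts: K1/α12 = 374/0.57 = 656 > K2 = 572; K2/α21 = 572/0.769 = 744 > K1 = 374.
Since both inequalities hold, each species can invade when rare, so the interior equilibrium is stable.

stable coexistence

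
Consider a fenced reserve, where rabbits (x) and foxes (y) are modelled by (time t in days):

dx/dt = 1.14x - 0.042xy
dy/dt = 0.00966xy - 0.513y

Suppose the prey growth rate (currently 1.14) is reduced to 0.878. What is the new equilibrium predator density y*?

At the interior fixed point, setting dx/dt = 0 with x > 0 fixes y* = (prey growth rate)/(xy coefficient) — independent of the other coefficients.
With the change, y* = 0.878/0.042 = 20.9; it falls from 27.1.

y* ≈ 20.9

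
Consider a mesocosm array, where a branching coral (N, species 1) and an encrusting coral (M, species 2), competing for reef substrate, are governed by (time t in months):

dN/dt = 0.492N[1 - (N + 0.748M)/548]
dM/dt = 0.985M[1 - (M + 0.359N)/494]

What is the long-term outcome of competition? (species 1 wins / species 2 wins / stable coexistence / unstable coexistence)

stable coexistence

Compare the nullcline intercepts: K1/α12 = 548/0.748 = 733 > K2 = 494; K2/α21 = 494/0.359 = 1380 > K1 = 548.
Since both inequalities hold, each species can invade when rare, so the interior equilibrium is stable.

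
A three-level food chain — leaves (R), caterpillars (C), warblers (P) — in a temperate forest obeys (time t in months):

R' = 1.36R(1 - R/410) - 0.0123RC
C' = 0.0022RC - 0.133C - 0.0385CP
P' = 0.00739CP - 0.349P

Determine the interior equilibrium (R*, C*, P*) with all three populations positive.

From dP/dt = 0: 0.00739C* = 0.349, so C* = 47.2.
From dR/dt = 0: 1.36(1 - R*/410) = 0.0123·47.2, giving R* = 410·(1 - 0.427) = 235.
From dC/dt = 0: 0.0022·235 - 0.133 = 0.0385P*, so P* = 0.384/0.0385 = 9.97.

R* ≈ 235, C* ≈ 47.2, P* ≈ 9.97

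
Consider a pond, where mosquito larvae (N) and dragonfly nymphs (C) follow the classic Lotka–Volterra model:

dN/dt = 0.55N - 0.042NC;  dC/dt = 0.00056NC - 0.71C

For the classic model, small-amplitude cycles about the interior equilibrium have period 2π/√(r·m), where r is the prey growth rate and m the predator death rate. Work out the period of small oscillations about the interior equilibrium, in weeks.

T ≈ 10.1 weeks

Here r = 0.55 and m = 0.71, so r·m = 0.391.
ω = √0.391 = 0.625 per week, hence T = 2π/ω ≈ 10.1 weeks.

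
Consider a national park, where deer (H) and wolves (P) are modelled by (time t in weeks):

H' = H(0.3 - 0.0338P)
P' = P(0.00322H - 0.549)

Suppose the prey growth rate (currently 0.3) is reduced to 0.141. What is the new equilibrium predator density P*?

P* ≈ 4.17

At the interior fixed point, setting dH/dt = 0 with H > 0 fixes P* = (prey growth rate)/(HP coefficient) — independent of the other coefficients.
With the change, P* = 0.141/0.0338 = 4.17; it falls from 8.88.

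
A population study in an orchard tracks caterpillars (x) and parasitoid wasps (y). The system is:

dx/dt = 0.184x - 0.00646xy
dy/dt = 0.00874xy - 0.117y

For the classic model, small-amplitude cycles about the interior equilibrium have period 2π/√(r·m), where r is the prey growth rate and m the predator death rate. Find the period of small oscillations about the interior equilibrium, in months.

T ≈ 42.8 months

Here r = 0.184 and m = 0.117, so r·m = 0.0215.
ω = √0.0215 = 0.147 per month, hence T = 2π/ω ≈ 42.8 months.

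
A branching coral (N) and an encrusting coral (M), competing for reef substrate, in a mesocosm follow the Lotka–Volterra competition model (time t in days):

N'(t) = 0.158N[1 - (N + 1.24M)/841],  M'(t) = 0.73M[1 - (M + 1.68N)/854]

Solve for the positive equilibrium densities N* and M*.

Setting both brackets to zero gives the nullclines N + 1.24M = 841 and 1.68N + M = 854.
Substituting M = 854 - 1.68N into the first: N(1 - 1.24·1.68) = 841 - 1.24·854.
So N* = -218/-1.08 = 201, and then M* = 854 - 1.68·201 = 516.

N* ≈ 201, M* ≈ 516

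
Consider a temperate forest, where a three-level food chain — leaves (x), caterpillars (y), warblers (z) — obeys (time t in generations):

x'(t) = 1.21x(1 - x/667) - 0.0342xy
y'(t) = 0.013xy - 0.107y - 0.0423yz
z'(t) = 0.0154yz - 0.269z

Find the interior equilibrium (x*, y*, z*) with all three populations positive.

From dz/dt = 0: 0.0154y* = 0.269, so y* = 17.5.
From dx/dt = 0: 1.21(1 - x*/667) = 0.0342·17.5, giving x* = 667·(1 - 0.494) = 338.
From dy/dt = 0: 0.013·338 - 0.107 = 0.0423z*, so z* = 4.28/0.0423 = 101.

x* ≈ 338, y* ≈ 17.5, z* ≈ 101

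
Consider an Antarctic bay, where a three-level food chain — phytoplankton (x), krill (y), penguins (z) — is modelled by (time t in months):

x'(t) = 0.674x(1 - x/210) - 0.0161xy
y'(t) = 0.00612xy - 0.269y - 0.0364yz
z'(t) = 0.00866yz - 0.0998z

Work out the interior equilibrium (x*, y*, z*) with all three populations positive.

x* ≈ 152, y* ≈ 11.5, z* ≈ 18.2

From dz/dt = 0: 0.00866y* = 0.0998, so y* = 11.5.
From dx/dt = 0: 0.674(1 - x*/210) = 0.0161·11.5, giving x* = 210·(1 - 0.275) = 152.
From dy/dt = 0: 0.00612·152 - 0.269 = 0.0364z*, so z* = 0.662/0.0364 = 18.2.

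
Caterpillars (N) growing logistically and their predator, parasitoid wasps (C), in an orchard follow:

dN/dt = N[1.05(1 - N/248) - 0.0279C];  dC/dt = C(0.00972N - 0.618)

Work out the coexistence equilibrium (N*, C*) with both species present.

From dC/dt = 0 with C > 0: 0.00972N* = 0.618, so N* = 63.6.
Substitute into dN/dt = 0: 1.05(1 - 63.6/248) = 0.0279C*.
The bracket is 0.744, giving C* = 0.781/0.0279 = 28.

N* ≈ 63.6, C* ≈ 28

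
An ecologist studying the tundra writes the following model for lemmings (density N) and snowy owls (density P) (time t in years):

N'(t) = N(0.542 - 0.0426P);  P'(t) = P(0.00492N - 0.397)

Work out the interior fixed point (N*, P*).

N* ≈ 80.7, P* ≈ 12.7

Set dP/dt = 0 with P > 0: 0.00492N - 0.397 = 0, so N* = 0.397/0.00492 = 80.7.
Set dN/dt = 0 with N > 0: 0.542 - 0.0426P = 0, so P* = 0.542/0.0426 = 12.7.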